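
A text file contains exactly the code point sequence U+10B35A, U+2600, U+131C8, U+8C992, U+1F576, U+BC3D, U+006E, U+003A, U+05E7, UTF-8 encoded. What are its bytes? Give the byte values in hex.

F4 8B 8D 9A E2 98 80 F0 93 87 88 F2 8C A6 92 F0 9F 95 B6 EB B0 BD 6E 3A D7 A7

U+10B35A: 4-byte form → F4 8B 8D 9A.
U+2600: 3-byte form → E2 98 80.
U+131C8: 4-byte form → F0 93 87 88.
U+8C992: 4-byte form → F2 8C A6 92.
U+1F576: 4-byte form → F0 9F 95 B6.
U+BC3D: 3-byte form → EB B0 BD.
U+006E: 1-byte form → 6E.
U+003A: 1-byte form → 3A.
U+05E7: 2-byte form → D7 A7.
Concatenated (26 bytes): F4 8B 8D 9A E2 98 80 F0 93 87 88 F2 8C A6 92 F0 9F 95 B6 EB B0 BD 6E 3A D7 A7.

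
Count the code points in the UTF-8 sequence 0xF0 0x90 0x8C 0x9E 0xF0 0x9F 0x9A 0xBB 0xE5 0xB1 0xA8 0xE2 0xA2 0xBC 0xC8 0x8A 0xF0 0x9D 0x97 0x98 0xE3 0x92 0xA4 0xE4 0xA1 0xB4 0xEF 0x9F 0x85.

9

Byte at offset 0: 0xF0 = 11110000 → 4-byte char (#1). Advance 4.
Byte at offset 4: 0xF0 = 11110000 → 4-byte char (#2). Advance 4.
Byte at offset 8: 0xE5 = 11100101 → 3-byte char (#3). Advance 3.
Byte at offset 11: 0xE2 = 11100010 → 3-byte char (#4). Advance 3.
Byte at offset 14: 0xC8 = 11001000 → 2-byte char (#5). Advance 2.
Byte at offset 16: 0xF0 = 11110000 → 4-byte char (#6). Advance 4.
Byte at offset 20: 0xE3 = 11100011 → 3-byte char (#7). Advance 3.
Byte at offset 23: 0xE4 = 11100100 → 3-byte char (#8). Advance 3.
Byte at offset 26: 0xEF = 11101111 → 3-byte char (#9). Advance 3.
Reached end at offset 29 after 9 code points.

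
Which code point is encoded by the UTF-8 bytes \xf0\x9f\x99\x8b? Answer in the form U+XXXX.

U+1F64B

Leading byte 0xF0 = 11110000 matches 11110xxx → 4-byte sequence.
Byte 1: 0xF0 = 11110000, payload 000 (3 bits).
Byte 2: 0x9F = 10011111 (10xxxxxx ✓), payload 011111.
Byte 3: 0x99 = 10011001 (10xxxxxx ✓), payload 011001.
Byte 4: 0x8B = 10001011 (10xxxxxx ✓), payload 001011.
Concatenate: 000011111011001001011 = 0x1F64B (21 bits → U+1F64B).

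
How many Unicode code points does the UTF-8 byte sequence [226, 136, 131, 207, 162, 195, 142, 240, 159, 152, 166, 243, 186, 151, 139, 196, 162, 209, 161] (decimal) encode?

7

Byte at offset 0: 0xE2 = 11100010 → 3-byte char (#1). Advance 3.
Byte at offset 3: 0xCF = 11001111 → 2-byte char (#2). Advance 2.
Byte at offset 5: 0xC3 = 11000011 → 2-byte char (#3). Advance 2.
Byte at offset 7: 0xF0 = 11110000 → 4-byte char (#4). Advance 4.
Byte at offset 11: 0xF3 = 11110011 → 4-byte char (#5). Advance 4.
Byte at offset 15: 0xC4 = 11000100 → 2-byte char (#6). Advance 2.
Byte at offset 17: 0xD1 = 11010001 → 2-byte char (#7). Advance 2.
Reached end at offset 19 after 7 code points.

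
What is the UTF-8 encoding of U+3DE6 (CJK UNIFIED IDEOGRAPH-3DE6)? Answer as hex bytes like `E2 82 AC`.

E3 B7 A6

U+3DE6 = 0x3DE6 = 15846 decimal. In range U+0800–U+FFFF → 3-byte form: 1110xxxx 10xxxxxx 10xxxxxx.
Binary (16 bits): 0011110111100110.
Split 4+6+6: 0011 | 110111 | 100110.
Byte 1: 11100011 = 0xE3.
Byte 2: 10110111 = 0xB7.
Byte 3: 10100110 = 0xA6.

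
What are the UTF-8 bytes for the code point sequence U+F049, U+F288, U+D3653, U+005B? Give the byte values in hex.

EF 81 89 EF 8A 88 F3 93 99 93 5B

U+F049: 3-byte form → EF 81 89.
U+F288: 3-byte form → EF 8A 88.
U+D3653: 4-byte form → F3 93 99 93.
U+005B: 1-byte form → 5B.
Concatenated (11 bytes): EF 81 89 EF 8A 88 F3 93 99 93 5B.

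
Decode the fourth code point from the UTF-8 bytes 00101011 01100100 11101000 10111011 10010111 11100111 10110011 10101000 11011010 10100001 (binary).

U+7CE8

Offset 0: leading byte 0x2B = 00101011 → 1-byte char #1 = 2B.
Offset 1: leading byte 0x64 = 01100100 → 1-byte char #2 = 64.
Offset 2: leading byte 0xE8 = 11101000 → 3-byte char #3 = E8 BB 97.
Offset 5: leading byte 0xE7 = 11100111 → 3-byte char #4 = E7 B3 A8.
Leading byte 0xE7 = 11100111 matches 1110xxxx → 3-byte sequence.
Byte 1: 0xE7 = 11100111, payload 0111 (4 bits).
Byte 2: 0xB3 = 10110011 (10xxxxxx ✓), payload 110011.
Byte 3: 0xA8 = 10101000 (10xxxxxx ✓), payload 101000.
Concatenate: 0111110011101000 = 0x7CE8 (16 bits → U+7CE8).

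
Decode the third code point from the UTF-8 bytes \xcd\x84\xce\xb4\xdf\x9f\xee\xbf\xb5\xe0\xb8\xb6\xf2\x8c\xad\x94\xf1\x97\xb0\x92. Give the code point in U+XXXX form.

U+07DF

Offset 0: leading byte 0xCD = 11001101 → 2-byte char #1 = CD 84.
Offset 2: leading byte 0xCE = 11001110 → 2-byte char #2 = CE B4.
Offset 4: leading byte 0xDF = 11011111 → 2-byte char #3 = DF 9F.
Leading byte 0xDF = 11011111 matches 110xxxxx → 2-byte sequence.
Byte 1: 0xDF = 11011111, payload 11111 (5 bits).
Byte 2: 0x9F = 10011111 (10xxxxxx ✓), payload 011111.
Concatenate: 11111011111 = 0x7DF (11 bits → U+07DF).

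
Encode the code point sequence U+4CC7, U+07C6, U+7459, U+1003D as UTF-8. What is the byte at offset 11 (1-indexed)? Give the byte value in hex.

0x80

1-indexed offset 11 is 0-indexed offset 10.
U+4CC7 → 3-byte form E4 B3 87 at offsets 0–2.
U+07C6 → 2-byte form DF 86 at offsets 3–4.
U+7459 → 3-byte form E7 91 99 at offsets 5–7.
U+1003D → 4-byte form F0 90 80 BD at offsets 8–11.
Offset 10 falls in char 4's range; it's byte 3 of F0 90 80 BD = 0x80.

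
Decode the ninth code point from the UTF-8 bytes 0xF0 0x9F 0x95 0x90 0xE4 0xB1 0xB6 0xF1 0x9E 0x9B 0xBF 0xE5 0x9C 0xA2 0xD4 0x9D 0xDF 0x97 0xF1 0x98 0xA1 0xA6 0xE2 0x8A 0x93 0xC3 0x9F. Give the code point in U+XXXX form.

U+00DF

Offset 0: leading byte 0xF0 = 11110000 → 4-byte char #1 = F0 9F 95 90.
Offset 4: leading byte 0xE4 = 11100100 → 3-byte char #2 = E4 B1 B6.
Offset 7: leading byte 0xF1 = 11110001 → 4-byte char #3 = F1 9E 9B BF.
Offset 11: leading byte 0xE5 = 11100101 → 3-byte char #4 = E5 9C A2.
Offset 14: leading byte 0xD4 = 11010100 → 2-byte char #5 = D4 9D.
Offset 16: leading byte 0xDF = 11011111 → 2-byte char #6 = DF 97.
Offset 18: leading byte 0xF1 = 11110001 → 4-byte char #7 = F1 98 A1 A6.
Offset 22: leading byte 0xE2 = 11100010 → 3-byte char #8 = E2 8A 93.
Offset 25: leading byte 0xC3 = 11000011 → 2-byte char #9 = C3 9F.
Leading byte 0xC3 = 11000011 matches 110xxxxx → 2-byte sequence.
Byte 1: 0xC3 = 11000011, payload 00011 (5 bits).
Byte 2: 0x9F = 10011111 (10xxxxxx ✓), payload 011111.
Concatenate: 00011011111 = 0xDF (11 bits → U+00DF).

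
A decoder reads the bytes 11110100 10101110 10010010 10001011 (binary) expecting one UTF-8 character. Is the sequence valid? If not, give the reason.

invalid (encodes a value above U+10FFFF)

Leading byte 0xF4 = 11110100 → 4-byte form.
Payload = 0x12E48B, which exceeds U+10FFFF, the maximum Unicode code point. (Leading bytes F5–FF, or F4 followed by ≥ 0x90, are invalid.)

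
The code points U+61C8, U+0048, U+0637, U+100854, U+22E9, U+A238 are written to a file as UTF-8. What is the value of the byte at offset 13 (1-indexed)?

1-indexed offset 13 is 0-indexed offset 12.
U+61C8 → 3-byte form E6 87 88 at offsets 0–2.
U+0048 → 1-byte form 48 at offsets 3–3.
U+0637 → 2-byte form D8 B7 at offsets 4–5.
U+100854 → 4-byte form F4 80 A1 94 at offsets 6–9.
U+22E9 → 3-byte form E2 8B A9 at offsets 10–12.
Offset 12 falls in char 5's range; it's byte 3 of E2 8B A9 = 0xA9.

0xA9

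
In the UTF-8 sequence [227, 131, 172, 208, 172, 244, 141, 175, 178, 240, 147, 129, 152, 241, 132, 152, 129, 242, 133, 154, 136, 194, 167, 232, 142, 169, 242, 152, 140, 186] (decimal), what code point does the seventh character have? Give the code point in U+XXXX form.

Offset 0: leading byte 0xE3 = 11100011 → 3-byte char #1 = E3 83 AC.
Offset 3: leading byte 0xD0 = 11010000 → 2-byte char #2 = D0 AC.
Offset 5: leading byte 0xF4 = 11110100 → 4-byte char #3 = F4 8D AF B2.
Offset 9: leading byte 0xF0 = 11110000 → 4-byte char #4 = F0 93 81 98.
Offset 13: leading byte 0xF1 = 11110001 → 4-byte char #5 = F1 84 98 81.
Offset 17: leading byte 0xF2 = 11110010 → 4-byte char #6 = F2 85 9A 88.
Offset 21: leading byte 0xC2 = 11000010 → 2-byte char #7 = C2 A7.
Leading byte 0xC2 = 11000010 matches 110xxxxx → 2-byte sequence.
Byte 1: 0xC2 = 11000010, payload 00010 (5 bits).
Byte 2: 0xA7 = 10100111 (10xxxxxx ✓), payload 100111.
Concatenate: 00010100111 = 0xA7 (11 bits → U+00A7).

U+00A7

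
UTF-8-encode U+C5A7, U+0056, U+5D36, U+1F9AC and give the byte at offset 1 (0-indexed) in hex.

0x96

U+C5A7 → 3-byte form EC 96 A7 at offsets 0–2.
Offset 1 falls in char 1's range; it's byte 2 of EC 96 A7 = 0x96.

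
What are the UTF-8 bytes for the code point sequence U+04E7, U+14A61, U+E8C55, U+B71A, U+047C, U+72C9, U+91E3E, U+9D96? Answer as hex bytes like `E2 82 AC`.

U+04E7: 2-byte form → D3 A7.
U+14A61: 4-byte form → F0 94 A9 A1.
U+E8C55: 4-byte form → F3 A8 B1 95.
U+B71A: 3-byte form → EB 9C 9A.
U+047C: 2-byte form → D1 BC.
U+72C9: 3-byte form → E7 8B 89.
U+91E3E: 4-byte form → F2 91 B8 BE.
U+9D96: 3-byte form → E9 B6 96.
Concatenated (25 bytes): D3 A7 F0 94 A9 A1 F3 A8 B1 95 EB 9C 9A D1 BC E7 8B 89 F2 91 B8 BE E9 B6 96.

D3 A7 F0 94 A9 A1 F3 A8 B1 95 EB 9C 9A D1 BC E7 8B 89 F2 91 B8 BE E9 B6 96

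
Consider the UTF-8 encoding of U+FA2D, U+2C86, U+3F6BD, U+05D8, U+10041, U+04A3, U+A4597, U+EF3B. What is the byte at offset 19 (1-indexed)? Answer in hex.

1-indexed offset 19 is 0-indexed offset 18.
U+FA2D → 3-byte form EF A8 AD at offsets 0–2.
U+2C86 → 3-byte form E2 B2 86 at offsets 3–5.
U+3F6BD → 4-byte form F0 BF 9A BD at offsets 6–9.
U+05D8 → 2-byte form D7 98 at offsets 10–11.
U+10041 → 4-byte form F0 90 81 81 at offsets 12–15.
U+04A3 → 2-byte form D2 A3 at offsets 16–17.
U+A4597 → 4-byte form F2 A4 96 97 at offsets 18–21.
Offset 18 falls in char 7's range; it's byte 1 of F2 A4 96 97 = 0xF2.

0xF2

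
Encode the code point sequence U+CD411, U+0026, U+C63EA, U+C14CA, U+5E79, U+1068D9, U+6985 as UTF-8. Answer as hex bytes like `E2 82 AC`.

F3 8D 90 91 26 F3 86 8F AA F3 81 93 8A E5 B9 B9 F4 86 A3 99 E6 A6 85

U+CD411: 4-byte form → F3 8D 90 91.
U+0026: 1-byte form → 26.
U+C63EA: 4-byte form → F3 86 8F AA.
U+C14CA: 4-byte form → F3 81 93 8A.
U+5E79: 3-byte form → E5 B9 B9.
U+1068D9: 4-byte form → F4 86 A3 99.
U+6985: 3-byte form → E6 A6 85.
Concatenated (23 bytes): F3 8D 90 91 26 F3 86 8F AA F3 81 93 8A E5 B9 B9 F4 86 A3 99 E6 A6 85.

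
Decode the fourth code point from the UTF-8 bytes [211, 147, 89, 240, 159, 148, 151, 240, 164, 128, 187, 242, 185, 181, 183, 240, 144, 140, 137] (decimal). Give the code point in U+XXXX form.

Offset 0: leading byte 0xD3 = 11010011 → 2-byte char #1 = D3 93.
Offset 2: leading byte 0x59 = 01011001 → 1-byte char #2 = 59.
Offset 3: leading byte 0xF0 = 11110000 → 4-byte char #3 = F0 9F 94 97.
Offset 7: leading byte 0xF0 = 11110000 → 4-byte char #4 = F0 A4 80 BB.
Leading byte 0xF0 = 11110000 matches 11110xxx → 4-byte sequence.
Byte 1: 0xF0 = 11110000, payload 000 (3 bits).
Byte 2: 0xA4 = 10100100 (10xxxxxx ✓), payload 100100.
Byte 3: 0x80 = 10000000 (10xxxxxx ✓), payload 000000.
Byte 4: 0xBB = 10111011 (10xxxxxx ✓), payload 111011.
Concatenate: 000100100000000111011 = 0x2403B (21 bits → U+2403B).

U+2403B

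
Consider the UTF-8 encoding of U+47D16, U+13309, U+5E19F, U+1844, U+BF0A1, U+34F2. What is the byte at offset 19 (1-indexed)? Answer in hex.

1-indexed offset 19 is 0-indexed offset 18.
U+47D16 → 4-byte form F1 87 B4 96 at offsets 0–3.
U+13309 → 4-byte form F0 93 8C 89 at offsets 4–7.
U+5E19F → 4-byte form F1 9E 86 9F at offsets 8–11.
U+1844 → 3-byte form E1 A1 84 at offsets 12–14.
U+BF0A1 → 4-byte form F2 BF 82 A1 at offsets 15–18.
Offset 18 falls in char 5's range; it's byte 4 of F2 BF 82 A1 = 0xA1.

0xA1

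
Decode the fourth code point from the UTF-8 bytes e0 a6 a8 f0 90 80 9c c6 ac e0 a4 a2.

U+0922

Offset 0: leading byte 0xE0 = 11100000 → 3-byte char #1 = E0 A6 A8.
Offset 3: leading byte 0xF0 = 11110000 → 4-byte char #2 = F0 90 80 9C.
Offset 7: leading byte 0xC6 = 11000110 → 2-byte char #3 = C6 AC.
Offset 9: leading byte 0xE0 = 11100000 → 3-byte char #4 = E0 A4 A2.
Leading byte 0xE0 = 11100000 matches 1110xxxx → 3-byte sequence.
Byte 1: 0xE0 = 11100000, payload 0000 (4 bits).
Byte 2: 0xA4 = 10100100 (10xxxxxx ✓), payload 100100.
Byte 3: 0xA2 = 10100010 (10xxxxxx ✓), payload 100010.
Concatenate: 0000100100100010 = 0x922 (16 bits → U+0922).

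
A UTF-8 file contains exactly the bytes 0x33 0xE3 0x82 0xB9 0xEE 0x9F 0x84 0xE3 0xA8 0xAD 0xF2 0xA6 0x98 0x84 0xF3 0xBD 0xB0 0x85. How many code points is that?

6

Byte at offset 0: 0x33 = 00110011 → 1-byte char (#1). Advance 1.
Byte at offset 1: 0xE3 = 11100011 → 3-byte char (#2). Advance 3.
Byte at offset 4: 0xEE = 11101110 → 3-byte char (#3). Advance 3.
Byte at offset 7: 0xE3 = 11100011 → 3-byte char (#4). Advance 3.
Byte at offset 10: 0xF2 = 11110010 → 4-byte char (#5). Advance 4.
Byte at offset 14: 0xF3 = 11110011 → 4-byte char (#6). Advance 4.
Reached end at offset 18 after 6 code points.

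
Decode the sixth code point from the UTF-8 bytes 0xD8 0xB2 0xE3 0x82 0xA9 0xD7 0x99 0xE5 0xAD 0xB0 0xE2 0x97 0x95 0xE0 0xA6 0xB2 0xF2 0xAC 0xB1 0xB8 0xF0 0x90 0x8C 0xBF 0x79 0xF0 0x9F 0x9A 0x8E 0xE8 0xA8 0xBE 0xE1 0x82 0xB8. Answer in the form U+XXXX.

Offset 0: leading byte 0xD8 = 11011000 → 2-byte char #1 = D8 B2.
Offset 2: leading byte 0xE3 = 11100011 → 3-byte char #2 = E3 82 A9.
Offset 5: leading byte 0xD7 = 11010111 → 2-byte char #3 = D7 99.
Offset 7: leading byte 0xE5 = 11100101 → 3-byte char #4 = E5 AD B0.
Offset 10: leading byte 0xE2 = 11100010 → 3-byte char #5 = E2 97 95.
Offset 13: leading byte 0xE0 = 11100000 → 3-byte char #6 = E0 A6 B2.
Leading byte 0xE0 = 11100000 matches 1110xxxx → 3-byte sequence.
Byte 1: 0xE0 = 11100000, payload 0000 (4 bits).
Byte 2: 0xA6 = 10100110 (10xxxxxx ✓), payload 100110.
Byte 3: 0xB2 = 10110010 (10xxxxxx ✓), payload 110010.
Concatenate: 0000100110110010 = 0x9B2 (16 bits → U+09B2).

U+09B2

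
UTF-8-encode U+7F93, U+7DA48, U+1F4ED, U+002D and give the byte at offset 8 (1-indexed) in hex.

1-indexed offset 8 is 0-indexed offset 7.
U+7F93 → 3-byte form E7 BE 93 at offsets 0–2.
U+7DA48 → 4-byte form F1 BD A9 88 at offsets 3–6.
U+1F4ED → 4-byte form F0 9F 93 AD at offsets 7–10.
Offset 7 falls in char 3's range; it's byte 1 of F0 9F 93 AD = 0xF0.

0xF0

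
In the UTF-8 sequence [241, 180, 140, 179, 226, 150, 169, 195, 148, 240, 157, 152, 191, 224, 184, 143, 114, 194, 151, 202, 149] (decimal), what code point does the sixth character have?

Offset 0: leading byte 0xF1 = 11110001 → 4-byte char #1 = F1 B4 8C B3.
Offset 4: leading byte 0xE2 = 11100010 → 3-byte char #2 = E2 96 A9.
Offset 7: leading byte 0xC3 = 11000011 → 2-byte char #3 = C3 94.
Offset 9: leading byte 0xF0 = 11110000 → 4-byte char #4 = F0 9D 98 BF.
Offset 13: leading byte 0xE0 = 11100000 → 3-byte char #5 = E0 B8 8F.
Offset 16: leading byte 0x72 = 01110010 → 1-byte char #6 = 72.
Leading byte 0x72 = 01110010 matches 0xxxxxxx → 1-byte sequence.
Byte 1: 0x72 = 01110010, payload 1110010 (7 bits).
Concatenate: 1110010 = 0x72 (7 bits → U+0072).

U+0072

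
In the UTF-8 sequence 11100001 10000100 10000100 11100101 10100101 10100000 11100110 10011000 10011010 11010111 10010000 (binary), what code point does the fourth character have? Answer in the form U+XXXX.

Offset 0: leading byte 0xE1 = 11100001 → 3-byte char #1 = E1 84 84.
Offset 3: leading byte 0xE5 = 11100101 → 3-byte char #2 = E5 A5 A0.
Offset 6: leading byte 0xE6 = 11100110 → 3-byte char #3 = E6 98 9A.
Offset 9: leading byte 0xD7 = 11010111 → 2-byte char #4 = D7 90.
Leading byte 0xD7 = 11010111 matches 110xxxxx → 2-byte sequence.
Byte 1: 0xD7 = 11010111, payload 10111 (5 bits).
Byte 2: 0x90 = 10010000 (10xxxxxx ✓), payload 010000.
Concatenate: 10111010000 = 0x5D0 (11 bits → U+05D0).

U+05D0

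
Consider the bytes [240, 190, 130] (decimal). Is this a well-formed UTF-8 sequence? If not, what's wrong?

Leading byte 0xF0 = 11110000 → 4-byte form, but only 3 bytes are present.

invalid (sequence truncated)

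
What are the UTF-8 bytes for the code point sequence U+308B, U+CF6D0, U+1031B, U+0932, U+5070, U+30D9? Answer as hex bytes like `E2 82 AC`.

E3 82 8B F3 8F 9B 90 F0 90 8C 9B E0 A4 B2 E5 81 B0 E3 83 99

U+308B: 3-byte form → E3 82 8B.
U+CF6D0: 4-byte form → F3 8F 9B 90.
U+1031B: 4-byte form → F0 90 8C 9B.
U+0932: 3-byte form → E0 A4 B2.
U+5070: 3-byte form → E5 81 B0.
U+30D9: 3-byte form → E3 83 99.
Concatenated (20 bytes): E3 82 8B F3 8F 9B 90 F0 90 8C 9B E0 A4 B2 E5 81 B0 E3 83 99.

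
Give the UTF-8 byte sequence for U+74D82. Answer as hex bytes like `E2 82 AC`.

U+74D82 = 0x74D82 = 478594 decimal. In range U+10000–U+10FFFF → 4-byte form: 11110xxx 10xxxxxx 10xxxxxx 10xxxxxx.
Binary (21 bits): 001110100110110000010.
Split 3+6+6+6: 001 | 110100 | 110110 | 000010.
Byte 1: 11110001 = 0xF1.
Byte 2: 10110100 = 0xB4.
Byte 3: 10110110 = 0xB6.
Byte 4: 10000010 = 0x82.

F1 B4 B6 82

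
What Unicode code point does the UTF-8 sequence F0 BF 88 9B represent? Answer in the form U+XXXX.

U+3F21B

Leading byte 0xF0 = 11110000 matches 11110xxx → 4-byte sequence.
Byte 1: 0xF0 = 11110000, payload 000 (3 bits).
Byte 2: 0xBF = 10111111 (10xxxxxx ✓), payload 111111.
Byte 3: 0x88 = 10001000 (10xxxxxx ✓), payload 001000.
Byte 4: 0x9B = 10011011 (10xxxxxx ✓), payload 011011.
Concatenate: 000111111001000011011 = 0x3F21B (21 bits → U+3F21B).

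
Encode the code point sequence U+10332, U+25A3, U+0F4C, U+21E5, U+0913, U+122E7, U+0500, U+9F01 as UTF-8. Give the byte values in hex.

U+10332: 4-byte form → F0 90 8C B2.
U+25A3: 3-byte form → E2 96 A3.
U+0F4C: 3-byte form → E0 BD 8C.
U+21E5: 3-byte form → E2 87 A5.
U+0913: 3-byte form → E0 A4 93.
U+122E7: 4-byte form → F0 92 8B A7.
U+0500: 2-byte form → D4 80.
U+9F01: 3-byte form → E9 BC 81.
Concatenated (25 bytes): F0 90 8C B2 E2 96 A3 E0 BD 8C E2 87 A5 E0 A4 93 F0 92 8B A7 D4 80 E9 BC 81.

F0 90 8C B2 E2 96 A3 E0 BD 8C E2 87 A5 E0 A4 93 F0 92 8B A7 D4 80 E9 BC 81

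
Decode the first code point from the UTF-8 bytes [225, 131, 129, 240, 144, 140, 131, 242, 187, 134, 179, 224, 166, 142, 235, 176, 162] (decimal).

Offset 0: leading byte 0xE1 = 11100001 → 3-byte char #1 = E1 83 81.
Leading byte 0xE1 = 11100001 matches 1110xxxx → 3-byte sequence.
Byte 1: 0xE1 = 11100001, payload 0001 (4 bits).
Byte 2: 0x83 = 10000011 (10xxxxxx ✓), payload 000011.
Byte 3: 0x81 = 10000001 (10xxxxxx ✓), payload 000001.
Concatenate: 0001000011000001 = 0x10C1 (16 bits → U+10C1).

U+10C1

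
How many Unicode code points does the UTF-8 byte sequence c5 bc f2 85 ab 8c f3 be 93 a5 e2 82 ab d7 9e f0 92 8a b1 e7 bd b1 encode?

7

Byte at offset 0: 0xC5 = 11000101 → 2-byte char (#1). Advance 2.
Byte at offset 2: 0xF2 = 11110010 → 4-byte char (#2). Advance 4.
Byte at offset 6: 0xF3 = 11110011 → 4-byte char (#3). Advance 4.
Byte at offset 10: 0xE2 = 11100010 → 3-byte char (#4). Advance 3.
Byte at offset 13: 0xD7 = 11010111 → 2-byte char (#5). Advance 2.
Byte at offset 15: 0xF0 = 11110000 → 4-byte char (#6). Advance 4.
Byte at offset 19: 0xE7 = 11100111 → 3-byte char (#7). Advance 3.
Reached end at offset 22 after 7 code points.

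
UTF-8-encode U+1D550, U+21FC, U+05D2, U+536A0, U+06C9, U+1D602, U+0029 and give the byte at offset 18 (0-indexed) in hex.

0x82

U+1D550 → 4-byte form F0 9D 95 90 at offsets 0–3.
U+21FC → 3-byte form E2 87 BC at offsets 4–6.
U+05D2 → 2-byte form D7 92 at offsets 7–8.
U+536A0 → 4-byte form F1 93 9A A0 at offsets 9–12.
U+06C9 → 2-byte form DB 89 at offsets 13–14.
U+1D602 → 4-byte form F0 9D 98 82 at offsets 15–18.
Offset 18 falls in char 6's range; it's byte 4 of F0 9D 98 82 = 0x82.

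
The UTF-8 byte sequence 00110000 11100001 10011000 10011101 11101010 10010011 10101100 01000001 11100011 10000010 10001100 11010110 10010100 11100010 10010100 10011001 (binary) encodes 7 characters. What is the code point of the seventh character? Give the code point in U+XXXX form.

Offset 0: leading byte 0x30 = 00110000 → 1-byte char #1 = 30.
Offset 1: leading byte 0xE1 = 11100001 → 3-byte char #2 = E1 98 9D.
Offset 4: leading byte 0xEA = 11101010 → 3-byte char #3 = EA 93 AC.
Offset 7: leading byte 0x41 = 01000001 → 1-byte char #4 = 41.
Offset 8: leading byte 0xE3 = 11100011 → 3-byte char #5 = E3 82 8C.
Offset 11: leading byte 0xD6 = 11010110 → 2-byte char #6 = D6 94.
Offset 13: leading byte 0xE2 = 11100010 → 3-byte char #7 = E2 94 99.
Leading byte 0xE2 = 11100010 matches 1110xxxx → 3-byte sequence.
Byte 1: 0xE2 = 11100010, payload 0010 (4 bits).
Byte 2: 0x94 = 10010100 (10xxxxxx ✓), payload 010100.
Byte 3: 0x99 = 10011001 (10xxxxxx ✓), payload 011001.
Concatenate: 0010010100011001 = 0x2519 (16 bits → U+2519).

U+2519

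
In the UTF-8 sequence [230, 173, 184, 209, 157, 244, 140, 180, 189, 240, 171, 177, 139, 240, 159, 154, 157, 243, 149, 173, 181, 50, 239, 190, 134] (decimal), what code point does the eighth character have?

U+FF86

Offset 0: leading byte 0xE6 = 11100110 → 3-byte char #1 = E6 AD B8.
Offset 3: leading byte 0xD1 = 11010001 → 2-byte char #2 = D1 9D.
Offset 5: leading byte 0xF4 = 11110100 → 4-byte char #3 = F4 8C B4 BD.
Offset 9: leading byte 0xF0 = 11110000 → 4-byte char #4 = F0 AB B1 8B.
Offset 13: leading byte 0xF0 = 11110000 → 4-byte char #5 = F0 9F 9A 9D.
Offset 17: leading byte 0xF3 = 11110011 → 4-byte char #6 = F3 95 AD B5.
Offset 21: leading byte 0x32 = 00110010 → 1-byte char #7 = 32.
Offset 22: leading byte 0xEF = 11101111 → 3-byte char #8 = EF BE 86.
Leading byte 0xEF = 11101111 matches 1110xxxx → 3-byte sequence.
Byte 1: 0xEF = 11101111, payload 1111 (4 bits).
Byte 2: 0xBE = 10111110 (10xxxxxx ✓), payload 111110.
Byte 3: 0x86 = 10000110 (10xxxxxx ✓), payload 000110.
Concatenate: 1111111110000110 = 0xFF86 (16 bits → U+FF86).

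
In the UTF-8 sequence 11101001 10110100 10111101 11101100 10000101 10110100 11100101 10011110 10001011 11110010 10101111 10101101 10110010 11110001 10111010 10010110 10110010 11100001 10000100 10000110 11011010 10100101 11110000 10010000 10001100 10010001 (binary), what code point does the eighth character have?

Offset 0: leading byte 0xE9 = 11101001 → 3-byte char #1 = E9 B4 BD.
Offset 3: leading byte 0xEC = 11101100 → 3-byte char #2 = EC 85 B4.
Offset 6: leading byte 0xE5 = 11100101 → 3-byte char #3 = E5 9E 8B.
Offset 9: leading byte 0xF2 = 11110010 → 4-byte char #4 = F2 AF AD B2.
Offset 13: leading byte 0xF1 = 11110001 → 4-byte char #5 = F1 BA 96 B2.
Offset 17: leading byte 0xE1 = 11100001 → 3-byte char #6 = E1 84 86.
Offset 20: leading byte 0xDA = 11011010 → 2-byte char #7 = DA A5.
Offset 22: leading byte 0xF0 = 11110000 → 4-byte char #8 = F0 90 8C 91.
Leading byte 0xF0 = 11110000 matches 11110xxx → 4-byte sequence.
Byte 1: 0xF0 = 11110000, payload 000 (3 bits).
Byte 2: 0x90 = 10010000 (10xxxxxx ✓), payload 010000.
Byte 3: 0x8C = 10001100 (10xxxxxx ✓), payload 001100.
Byte 4: 0x91 = 10010001 (10xxxxxx ✓), payload 010001.
Concatenate: 000010000001100010001 = 0x10311 (21 bits → U+10311).

U+10311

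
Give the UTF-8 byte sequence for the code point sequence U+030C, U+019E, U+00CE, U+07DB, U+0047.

CC 8C C6 9E C3 8E DF 9B 47

U+030C: 2-byte form → CC 8C.
U+019E: 2-byte form → C6 9E.
U+00CE: 2-byte form → C3 8E.
U+07DB: 2-byte form → DF 9B.
U+0047: 1-byte form → 47.
Concatenated (9 bytes): CC 8C C6 9E C3 8E DF 9B 47.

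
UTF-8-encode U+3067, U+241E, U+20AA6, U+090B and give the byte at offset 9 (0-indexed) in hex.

0xA6

U+3067 → 3-byte form E3 81 A7 at offsets 0–2.
U+241E → 3-byte form E2 90 9E at offsets 3–5.
U+20AA6 → 4-byte form F0 A0 AA A6 at offsets 6–9.
Offset 9 falls in char 3's range; it's byte 4 of F0 A0 AA A6 = 0xA6.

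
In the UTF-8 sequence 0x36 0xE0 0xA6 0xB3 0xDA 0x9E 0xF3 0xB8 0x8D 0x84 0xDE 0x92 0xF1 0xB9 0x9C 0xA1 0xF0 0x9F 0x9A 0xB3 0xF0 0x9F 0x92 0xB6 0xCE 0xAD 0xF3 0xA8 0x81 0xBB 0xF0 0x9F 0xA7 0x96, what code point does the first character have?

Offset 0: leading byte 0x36 = 00110110 → 1-byte char #1 = 36.
Leading byte 0x36 = 00110110 matches 0xxxxxxx → 1-byte sequence.
Byte 1: 0x36 = 00110110, payload 0110110 (7 bits).
Concatenate: 0110110 = 0x36 (7 bits → U+0036).

U+0036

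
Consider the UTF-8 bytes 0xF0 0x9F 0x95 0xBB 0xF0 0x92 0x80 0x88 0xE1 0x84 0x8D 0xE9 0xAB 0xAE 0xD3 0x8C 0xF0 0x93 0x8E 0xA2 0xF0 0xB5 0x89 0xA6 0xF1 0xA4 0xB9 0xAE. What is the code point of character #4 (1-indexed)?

Offset 0: leading byte 0xF0 = 11110000 → 4-byte char #1 = F0 9F 95 BB.
Offset 4: leading byte 0xF0 = 11110000 → 4-byte char #2 = F0 92 80 88.
Offset 8: leading byte 0xE1 = 11100001 → 3-byte char #3 = E1 84 8D.
Offset 11: leading byte 0xE9 = 11101001 → 3-byte char #4 = E9 AB AE.
Leading byte 0xE9 = 11101001 matches 1110xxxx → 3-byte sequence.
Byte 1: 0xE9 = 11101001, payload 1001 (4 bits).
Byte 2: 0xAB = 10101011 (10xxxxxx ✓), payload 101011.
Byte 3: 0xAE = 10101110 (10xxxxxx ✓), payload 101110.
Concatenate: 1001101011101110 = 0x9AEE (16 bits → U+9AEE).

U+9AEE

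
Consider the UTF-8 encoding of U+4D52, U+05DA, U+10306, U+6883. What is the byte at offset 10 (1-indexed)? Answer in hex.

1-indexed offset 10 is 0-indexed offset 9.
U+4D52 → 3-byte form E4 B5 92 at offsets 0–2.
U+05DA → 2-byte form D7 9A at offsets 3–4.
U+10306 → 4-byte form F0 90 8C 86 at offsets 5–8.
U+6883 → 3-byte form E6 A2 83 at offsets 9–11.
Offset 9 falls in char 4's range; it's byte 1 of E6 A2 83 = 0xE6.

0xE6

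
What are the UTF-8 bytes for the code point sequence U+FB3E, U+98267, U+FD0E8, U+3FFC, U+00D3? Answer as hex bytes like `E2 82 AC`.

U+FB3E: 3-byte form → EF AC BE.
U+98267: 4-byte form → F2 98 89 A7.
U+FD0E8: 4-byte form → F3 BD 83 A8.
U+3FFC: 3-byte form → E3 BF BC.
U+00D3: 2-byte form → C3 93.
Concatenated (16 bytes): EF AC BE F2 98 89 A7 F3 BD 83 A8 E3 BF BC C3 93.

EF AC BE F2 98 89 A7 F3 BD 83 A8 E3 BF BC C3 93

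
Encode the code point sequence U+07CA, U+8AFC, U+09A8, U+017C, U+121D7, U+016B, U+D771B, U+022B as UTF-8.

U+07CA: 2-byte form → DF 8A.
U+8AFC: 3-byte form → E8 AB BC.
U+09A8: 3-byte form → E0 A6 A8.
U+017C: 2-byte form → C5 BC.
U+121D7: 4-byte form → F0 92 87 97.
U+016B: 2-byte form → C5 AB.
U+D771B: 4-byte form → F3 97 9C 9B.
U+022B: 2-byte form → C8 AB.
Concatenated (22 bytes): DF 8A E8 AB BC E0 A6 A8 C5 BC F0 92 87 97 C5 AB F3 97 9C 9B C8 AB.

DF 8A E8 AB BC E0 A6 A8 C5 BC F0 92 87 97 C5 AB F3 97 9C 9B C8 AB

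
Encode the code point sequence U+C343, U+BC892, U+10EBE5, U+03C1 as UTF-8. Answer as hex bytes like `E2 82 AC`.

U+C343: 3-byte form → EC 8D 83.
U+BC892: 4-byte form → F2 BC A2 92.
U+10EBE5: 4-byte form → F4 8E AF A5.
U+03C1: 2-byte form → CF 81.
Concatenated (13 bytes): EC 8D 83 F2 BC A2 92 F4 8E AF A5 CF 81.

EC 8D 83 F2 BC A2 92 F4 8E AF A5 CF 81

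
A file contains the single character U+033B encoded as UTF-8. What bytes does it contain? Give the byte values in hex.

U+033B = 0x33B = 827 decimal. In range U+0080–U+07FF → 2-byte form: 110xxxxx 10xxxxxx.
Binary (11 bits): 01100111011.
Split 5+6: 01100 | 111011.
Byte 1: 11001100 = 0xCC.
Byte 2: 10111011 = 0xBB.

CC BB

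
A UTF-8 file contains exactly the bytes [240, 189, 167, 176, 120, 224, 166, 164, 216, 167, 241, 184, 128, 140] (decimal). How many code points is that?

5

Byte at offset 0: 0xF0 = 11110000 → 4-byte char (#1). Advance 4.
Byte at offset 4: 0x78 = 01111000 → 1-byte char (#2). Advance 1.
Byte at offset 5: 0xE0 = 11100000 → 3-byte char (#3). Advance 3.
Byte at offset 8: 0xD8 = 11011000 → 2-byte char (#4). Advance 2.
Byte at offset 10: 0xF1 = 11110001 → 4-byte char (#5). Advance 4.
Reached end at offset 14 after 5 code points.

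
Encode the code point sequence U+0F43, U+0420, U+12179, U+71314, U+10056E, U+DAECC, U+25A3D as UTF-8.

E0 BD 83 D0 A0 F0 92 85 B9 F1 B1 8C 94 F4 80 95 AE F3 9A BB 8C F0 A5 A8 BD

U+0F43: 3-byte form → E0 BD 83.
U+0420: 2-byte form → D0 A0.
U+12179: 4-byte form → F0 92 85 B9.
U+71314: 4-byte form → F1 B1 8C 94.
U+10056E: 4-byte form → F4 80 95 AE.
U+DAECC: 4-byte form → F3 9A BB 8C.
U+25A3D: 4-byte form → F0 A5 A8 BD.
Concatenated (25 bytes): E0 BD 83 D0 A0 F0 92 85 B9 F1 B1 8C 94 F4 80 95 AE F3 9A BB 8C F0 A5 A8 BD.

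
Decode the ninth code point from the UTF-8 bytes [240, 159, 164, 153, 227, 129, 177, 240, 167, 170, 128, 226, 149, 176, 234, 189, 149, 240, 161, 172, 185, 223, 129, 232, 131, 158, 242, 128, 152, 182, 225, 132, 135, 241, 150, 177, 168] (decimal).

Offset 0: leading byte 0xF0 = 11110000 → 4-byte char #1 = F0 9F A4 99.
Offset 4: leading byte 0xE3 = 11100011 → 3-byte char #2 = E3 81 B1.
Offset 7: leading byte 0xF0 = 11110000 → 4-byte char #3 = F0 A7 AA 80.
Offset 11: leading byte 0xE2 = 11100010 → 3-byte char #4 = E2 95 B0.
Offset 14: leading byte 0xEA = 11101010 → 3-byte char #5 = EA BD 95.
Offset 17: leading byte 0xF0 = 11110000 → 4-byte char #6 = F0 A1 AC B9.
Offset 21: leading byte 0xDF = 11011111 → 2-byte char #7 = DF 81.
Offset 23: leading byte 0xE8 = 11101000 → 3-byte char #8 = E8 83 9E.
Offset 26: leading byte 0xF2 = 11110010 → 4-byte char #9 = F2 80 98 B6.
Leading byte 0xF2 = 11110010 matches 11110xxx → 4-byte sequence.
Byte 1: 0xF2 = 11110010, payload 010 (3 bits).
Byte 2: 0x80 = 10000000 (10xxxxxx ✓), payload 000000.
Byte 3: 0x98 = 10011000 (10xxxxxx ✓), payload 011000.
Byte 4: 0xB6 = 10110110 (10xxxxxx ✓), payload 110110.
Concatenate: 010000000011000110110 = 0x80636 (21 bits → U+80636).

U+80636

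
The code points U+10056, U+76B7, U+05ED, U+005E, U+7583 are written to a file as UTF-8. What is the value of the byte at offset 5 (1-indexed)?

1-indexed offset 5 is 0-indexed offset 4.
U+10056 → 4-byte form F0 90 81 96 at offsets 0–3.
U+76B7 → 3-byte form E7 9A B7 at offsets 4–6.
Offset 4 falls in char 2's range; it's byte 1 of E7 9A B7 = 0xE7.

0xE7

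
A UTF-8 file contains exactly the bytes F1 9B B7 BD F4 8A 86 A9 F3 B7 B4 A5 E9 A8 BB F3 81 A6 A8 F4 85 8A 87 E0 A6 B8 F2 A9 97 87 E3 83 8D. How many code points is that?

9

Byte at offset 0: 0xF1 = 11110001 → 4-byte char (#1). Advance 4.
Byte at offset 4: 0xF4 = 11110100 → 4-byte char (#2). Advance 4.
Byte at offset 8: 0xF3 = 11110011 → 4-byte char (#3). Advance 4.
Byte at offset 12: 0xE9 = 11101001 → 3-byte char (#4). Advance 3.
Byte at offset 15: 0xF3 = 11110011 → 4-byte char (#5). Advance 4.
Byte at offset 19: 0xF4 = 11110100 → 4-byte char (#6). Advance 4.
Byte at offset 23: 0xE0 = 11100000 → 3-byte char (#7). Advance 3.
Byte at offset 26: 0xF2 = 11110010 → 4-byte char (#8). Advance 4.
Byte at offset 30: 0xE3 = 11100011 → 3-byte char (#9). Advance 3.
Reached end at offset 33 after 9 code points.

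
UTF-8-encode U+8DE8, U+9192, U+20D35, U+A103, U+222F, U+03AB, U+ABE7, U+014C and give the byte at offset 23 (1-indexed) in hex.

0x8C

1-indexed offset 23 is 0-indexed offset 22.
U+8DE8 → 3-byte form E8 B7 A8 at offsets 0–2.
U+9192 → 3-byte form E9 86 92 at offsets 3–5.
U+20D35 → 4-byte form F0 A0 B4 B5 at offsets 6–9.
U+A103 → 3-byte form EA 84 83 at offsets 10–12.
U+222F → 3-byte form E2 88 AF at offsets 13–15.
U+03AB → 2-byte form CE AB at offsets 16–17.
U+ABE7 → 3-byte form EA AF A7 at offsets 18–20.
U+014C → 2-byte form C5 8C at offsets 21–22.
Offset 22 falls in char 8's range; it's byte 2 of C5 8C = 0x8C.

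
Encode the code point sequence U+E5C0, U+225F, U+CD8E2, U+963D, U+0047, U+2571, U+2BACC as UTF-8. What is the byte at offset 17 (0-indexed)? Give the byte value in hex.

U+E5C0 → 3-byte form EE 97 80 at offsets 0–2.
U+225F → 3-byte form E2 89 9F at offsets 3–5.
U+CD8E2 → 4-byte form F3 8D A3 A2 at offsets 6–9.
U+963D → 3-byte form E9 98 BD at offsets 10–12.
U+0047 → 1-byte form 47 at offsets 13–13.
U+2571 → 3-byte form E2 95 B1 at offsets 14–16.
U+2BACC → 4-byte form F0 AB AB 8C at offsets 17–20.
Offset 17 falls in char 7's range; it's byte 1 of F0 AB AB 8C = 0xF0.

0xF0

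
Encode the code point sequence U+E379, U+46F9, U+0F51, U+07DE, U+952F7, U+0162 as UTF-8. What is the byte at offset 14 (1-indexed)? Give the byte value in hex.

1-indexed offset 14 is 0-indexed offset 13.
U+E379 → 3-byte form EE 8D B9 at offsets 0–2.
U+46F9 → 3-byte form E4 9B B9 at offsets 3–5.
U+0F51 → 3-byte form E0 BD 91 at offsets 6–8.
U+07DE → 2-byte form DF 9E at offsets 9–10.
U+952F7 → 4-byte form F2 95 8B B7 at offsets 11–14.
Offset 13 falls in char 5's range; it's byte 3 of F2 95 8B B7 = 0x8B.

0x8B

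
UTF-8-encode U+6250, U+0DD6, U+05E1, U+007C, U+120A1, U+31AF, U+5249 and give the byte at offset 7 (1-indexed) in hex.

1-indexed offset 7 is 0-indexed offset 6.
U+6250 → 3-byte form E6 89 90 at offsets 0–2.
U+0DD6 → 3-byte form E0 B7 96 at offsets 3–5.
U+05E1 → 2-byte form D7 A1 at offsets 6–7.
Offset 6 falls in char 3's range; it's byte 1 of D7 A1 = 0xD7.

0xD7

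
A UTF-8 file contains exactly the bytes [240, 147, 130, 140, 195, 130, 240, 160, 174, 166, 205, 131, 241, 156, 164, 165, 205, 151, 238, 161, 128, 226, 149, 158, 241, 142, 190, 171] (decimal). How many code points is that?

9

Byte at offset 0: 0xF0 = 11110000 → 4-byte char (#1). Advance 4.
Byte at offset 4: 0xC3 = 11000011 → 2-byte char (#2). Advance 2.
Byte at offset 6: 0xF0 = 11110000 → 4-byte char (#3). Advance 4.
Byte at offset 10: 0xCD = 11001101 → 2-byte char (#4). Advance 2.
Byte at offset 12: 0xF1 = 11110001 → 4-byte char (#5). Advance 4.
Byte at offset 16: 0xCD = 11001101 → 2-byte char (#6). Advance 2.
Byte at offset 18: 0xEE = 11101110 → 3-byte char (#7). Advance 3.
Byte at offset 21: 0xE2 = 11100010 → 3-byte char (#8). Advance 3.
Byte at offset 24: 0xF1 = 11110001 → 4-byte char (#9). Advance 4.
Reached end at offset 28 after 9 code points.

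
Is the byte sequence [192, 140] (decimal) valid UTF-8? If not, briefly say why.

Leading byte 0xC0 = 11000000 → 2-byte form.
Continuation bytes all match 10xxxxxx. Payload decodes to 0xC.
But 0xC < 0x80, the minimum for a 2-byte sequence — this is an overlong encoding.

invalid (overlong encoding)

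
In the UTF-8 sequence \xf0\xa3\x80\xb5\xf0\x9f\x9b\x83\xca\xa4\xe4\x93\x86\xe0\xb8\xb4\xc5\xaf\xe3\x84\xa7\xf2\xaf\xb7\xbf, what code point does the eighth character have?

U+AFDFF

Offset 0: leading byte 0xF0 = 11110000 → 4-byte char #1 = F0 A3 80 B5.
Offset 4: leading byte 0xF0 = 11110000 → 4-byte char #2 = F0 9F 9B 83.
Offset 8: leading byte 0xCA = 11001010 → 2-byte char #3 = CA A4.
Offset 10: leading byte 0xE4 = 11100100 → 3-byte char #4 = E4 93 86.
Offset 13: leading byte 0xE0 = 11100000 → 3-byte char #5 = E0 B8 B4.
Offset 16: leading byte 0xC5 = 11000101 → 2-byte char #6 = C5 AF.
Offset 18: leading byte 0xE3 = 11100011 → 3-byte char #7 = E3 84 A7.
Offset 21: leading byte 0xF2 = 11110010 → 4-byte char #8 = F2 AF B7 BF.
Leading byte 0xF2 = 11110010 matches 11110xxx → 4-byte sequence.
Byte 1: 0xF2 = 11110010, payload 010 (3 bits).
Byte 2: 0xAF = 10101111 (10xxxxxx ✓), payload 101111.
Byte 3: 0xB7 = 10110111 (10xxxxxx ✓), payload 110111.
Byte 4: 0xBF = 10111111 (10xxxxxx ✓), payload 111111.
Concatenate: 010101111110111111111 = 0xAFDFF (21 bits → U+AFDFF).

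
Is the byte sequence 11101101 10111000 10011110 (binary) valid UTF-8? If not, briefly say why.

Structurally a 3-byte sequence; payload = 0xDE1E.
But 0xDE1E is in U+D800–U+DFFF, the surrogate range. Surrogates are not Unicode scalar values and are forbidden in UTF-8.

invalid (encodes a surrogate (U+D800–U+DFFF))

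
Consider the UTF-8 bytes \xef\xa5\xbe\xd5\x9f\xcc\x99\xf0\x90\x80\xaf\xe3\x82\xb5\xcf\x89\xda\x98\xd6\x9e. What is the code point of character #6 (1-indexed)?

Offset 0: leading byte 0xEF = 11101111 → 3-byte char #1 = EF A5 BE.
Offset 3: leading byte 0xD5 = 11010101 → 2-byte char #2 = D5 9F.
Offset 5: leading byte 0xCC = 11001100 → 2-byte char #3 = CC 99.
Offset 7: leading byte 0xF0 = 11110000 → 4-byte char #4 = F0 90 80 AF.
Offset 11: leading byte 0xE3 = 11100011 → 3-byte char #5 = E3 82 B5.
Offset 14: leading byte 0xCF = 11001111 → 2-byte char #6 = CF 89.
Leading byte 0xCF = 11001111 matches 110xxxxx → 2-byte sequence.
Byte 1: 0xCF = 11001111, payload 01111 (5 bits).
Byte 2: 0x89 = 10001001 (10xxxxxx ✓), payload 001001.
Concatenate: 01111001001 = 0x3C9 (11 bits → U+03C9).

U+03C9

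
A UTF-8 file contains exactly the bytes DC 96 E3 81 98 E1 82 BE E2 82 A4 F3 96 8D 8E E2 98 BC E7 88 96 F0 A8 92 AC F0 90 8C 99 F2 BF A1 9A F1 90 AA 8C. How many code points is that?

Byte at offset 0: 0xDC = 11011100 → 2-byte char (#1). Advance 2.
Byte at offset 2: 0xE3 = 11100011 → 3-byte char (#2). Advance 3.
Byte at offset 5: 0xE1 = 11100001 → 3-byte char (#3). Advance 3.
Byte at offset 8: 0xE2 = 11100010 → 3-byte char (#4). Advance 3.
Byte at offset 11: 0xF3 = 11110011 → 4-byte char (#5). Advance 4.
Byte at offset 15: 0xE2 = 11100010 → 3-byte char (#6). Advance 3.
Byte at offset 18: 0xE7 = 11100111 → 3-byte char (#7). Advance 3.
Byte at offset 21: 0xF0 = 11110000 → 4-byte char (#8). Advance 4.
Byte at offset 25: 0xF0 = 11110000 → 4-byte char (#9). Advance 4.
Byte at offset 29: 0xF2 = 11110010 → 4-byte char (#10). Advance 4.
Byte at offset 33: 0xF1 = 11110001 → 4-byte char (#11). Advance 4.
Reached end at offset 37 after 11 code points.

11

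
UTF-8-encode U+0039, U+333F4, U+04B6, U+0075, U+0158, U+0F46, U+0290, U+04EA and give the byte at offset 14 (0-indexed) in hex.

U+0039 → 1-byte form 39 at offsets 0–0.
U+333F4 → 4-byte form F0 B3 8F B4 at offsets 1–4.
U+04B6 → 2-byte form D2 B6 at offsets 5–6.
U+0075 → 1-byte form 75 at offsets 7–7.
U+0158 → 2-byte form C5 98 at offsets 8–9.
U+0F46 → 3-byte form E0 BD 86 at offsets 10–12.
U+0290 → 2-byte form CA 90 at offsets 13–14.
Offset 14 falls in char 7's range; it's byte 2 of CA 90 = 0x90.

0x90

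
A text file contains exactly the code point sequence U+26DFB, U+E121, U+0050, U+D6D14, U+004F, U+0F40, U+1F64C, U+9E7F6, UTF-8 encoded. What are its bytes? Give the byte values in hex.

F0 A6 B7 BB EE 84 A1 50 F3 96 B4 94 4F E0 BD 80 F0 9F 99 8C F2 9E 9F B6

U+26DFB: 4-byte form → F0 A6 B7 BB.
U+E121: 3-byte form → EE 84 A1.
U+0050: 1-byte form → 50.
U+D6D14: 4-byte form → F3 96 B4 94.
U+004F: 1-byte form → 4F.
U+0F40: 3-byte form → E0 BD 80.
U+1F64C: 4-byte form → F0 9F 99 8C.
U+9E7F6: 4-byte form → F2 9E 9F B6.
Concatenated (24 bytes): F0 A6 B7 BB EE 84 A1 50 F3 96 B4 94 4F E0 BD 80 F0 9F 99 8C F2 9E 9F B6.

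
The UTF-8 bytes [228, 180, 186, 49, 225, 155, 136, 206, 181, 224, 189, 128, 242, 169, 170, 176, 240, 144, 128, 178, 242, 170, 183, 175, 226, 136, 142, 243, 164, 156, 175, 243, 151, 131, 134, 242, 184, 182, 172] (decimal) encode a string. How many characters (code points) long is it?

12

Byte at offset 0: 0xE4 = 11100100 → 3-byte char (#1). Advance 3.
Byte at offset 3: 0x31 = 00110001 → 1-byte char (#2). Advance 1.
Byte at offset 4: 0xE1 = 11100001 → 3-byte char (#3). Advance 3.
Byte at offset 7: 0xCE = 11001110 → 2-byte char (#4). Advance 2.
Byte at offset 9: 0xE0 = 11100000 → 3-byte char (#5). Advance 3.
Byte at offset 12: 0xF2 = 11110010 → 4-byte char (#6). Advance 4.
Byte at offset 16: 0xF0 = 11110000 → 4-byte char (#7). Advance 4.
Byte at offset 20: 0xF2 = 11110010 → 4-byte char (#8). Advance 4.
Byte at offset 24: 0xE2 = 11100010 → 3-byte char (#9). Advance 3.
Byte at offset 27: 0xF3 = 11110011 → 4-byte char (#10). Advance 4.
Byte at offset 31: 0xF3 = 11110011 → 4-byte char (#11). Advance 4.
Byte at offset 35: 0xF2 = 11110010 → 4-byte char (#12). Advance 4.
Reached end at offset 39 after 12 code points.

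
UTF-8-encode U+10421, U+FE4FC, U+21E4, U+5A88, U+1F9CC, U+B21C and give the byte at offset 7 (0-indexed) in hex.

0xBC

U+10421 → 4-byte form F0 90 90 A1 at offsets 0–3.
U+FE4FC → 4-byte form F3 BE 93 BC at offsets 4–7.
Offset 7 falls in char 2's range; it's byte 4 of F3 BE 93 BC = 0xBC.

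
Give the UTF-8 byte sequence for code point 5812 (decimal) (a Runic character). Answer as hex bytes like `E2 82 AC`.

U+16B4 = 0x16B4 = 5812 decimal. In range U+0800–U+FFFF → 3-byte form: 1110xxxx 10xxxxxx 10xxxxxx.
Binary (16 bits): 0001011010110100.
Split 4+6+6: 0001 | 011010 | 110100.
Byte 1: 11100001 = 0xE1.
Byte 2: 10011010 = 0x9A.
Byte 3: 10110100 = 0xB4.

E1 9A B4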